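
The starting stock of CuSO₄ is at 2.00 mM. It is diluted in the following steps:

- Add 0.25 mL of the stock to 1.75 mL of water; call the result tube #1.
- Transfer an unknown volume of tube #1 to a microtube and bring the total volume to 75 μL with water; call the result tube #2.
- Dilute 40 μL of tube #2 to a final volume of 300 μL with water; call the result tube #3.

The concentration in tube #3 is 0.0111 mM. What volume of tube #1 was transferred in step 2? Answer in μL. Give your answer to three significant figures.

25.0 μL

Step 1: 0.25 mL + 1.75 mL = 2 mL total → factor 2/0.25 = 8
Step 2: v brought to 75 μL → factor = 75 μL/v
Step 3: 40 μL brought to 300 μL → factor 300/40 = 7.5
Product of known-step factors = 60
Overall factor = 2.00 mM / (0.0111 mM) = 180.18
Step-2 factor = 180.18 / 60 = 3.003
v = 75 μL / 3.003 = 25.0 μL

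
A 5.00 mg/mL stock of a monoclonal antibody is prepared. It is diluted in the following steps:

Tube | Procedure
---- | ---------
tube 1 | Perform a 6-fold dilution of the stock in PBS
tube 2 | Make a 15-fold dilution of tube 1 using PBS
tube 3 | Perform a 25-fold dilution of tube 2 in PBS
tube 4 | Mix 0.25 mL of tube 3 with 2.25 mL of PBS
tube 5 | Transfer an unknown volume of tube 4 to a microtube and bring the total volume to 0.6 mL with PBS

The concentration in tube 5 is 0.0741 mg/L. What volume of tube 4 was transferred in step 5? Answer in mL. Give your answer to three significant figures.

0.200 mL

Step 1: 6-fold → factor 6
Step 2: 15-fold → factor 15
Step 3: 25-fold → factor 25
Step 4: 0.25 mL + 2.25 mL = 2.5 mL total → factor 2.5/0.25 = 10
Step 5: v brought to 0.6 mL → factor = 0.6 mL/v
Product of known-step factors = 22500
Overall factor = 5.00 mg/mL / (0.0741 mg/L) = 67476
Step-5 factor = 67476 / 22500 = 2.999
v = 0.6 mL / 2.999 = 0.200 mL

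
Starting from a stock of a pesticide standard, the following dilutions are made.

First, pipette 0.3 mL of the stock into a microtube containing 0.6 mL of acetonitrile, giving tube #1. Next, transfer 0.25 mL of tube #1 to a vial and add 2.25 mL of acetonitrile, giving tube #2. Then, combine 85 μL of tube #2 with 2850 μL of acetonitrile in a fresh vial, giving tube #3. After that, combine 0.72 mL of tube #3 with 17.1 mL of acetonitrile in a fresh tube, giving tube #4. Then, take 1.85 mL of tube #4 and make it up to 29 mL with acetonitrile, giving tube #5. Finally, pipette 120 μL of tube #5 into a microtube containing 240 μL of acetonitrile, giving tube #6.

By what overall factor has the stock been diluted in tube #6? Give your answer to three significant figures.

1.21 × 10^6

Step 1: 0.3 mL + 0.6 mL = 0.9 mL total → factor 0.9/0.3 = 3
Step 2: 0.25 mL + 2.25 mL = 2.5 mL total → factor 2.5/0.25 = 10
Step 3: 85 μL + 2850 μL = 2935 μL total → factor 2935/85 = 34.529
Step 4: 0.72 mL + 17.1 mL = 17.82 mL total → factor 17.82/0.72 = 24.75
Step 5: 1.85 mL brought to 29 mL → factor 29/1.85 = 15.676
Step 6: 120 μL + 240 μL = 360 μL total → factor 360/120 = 3
Overall dilution factor = 3 × 10 × 34.529 × 24.75 × 15.676 × 3 = 1.2057 × 10^6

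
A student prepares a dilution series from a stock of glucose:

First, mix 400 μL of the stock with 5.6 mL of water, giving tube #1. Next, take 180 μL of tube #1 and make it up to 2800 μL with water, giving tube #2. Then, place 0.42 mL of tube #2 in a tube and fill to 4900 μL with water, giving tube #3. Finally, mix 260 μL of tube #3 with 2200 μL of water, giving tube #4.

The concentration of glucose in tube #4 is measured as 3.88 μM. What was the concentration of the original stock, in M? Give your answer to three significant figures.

0.0999 M

Step 1: 400 μL + 5.6 mL = 6000 μL total → factor 6000/400 = 15
Step 2: 180 μL brought to 2800 μL → factor 2800/180 = 15.556
Step 3: 0.42 mL brought to 4900 μL → factor 4.9/0.42 = 11.667
Step 4: 260 μL + 2200 μL = 2460 μL total → factor 2460/260 = 9.4615
Overall dilution factor = 15 × 15.556 × 11.667 × 9.4615 = 25756
Stock = 3.88 μM × 25756 = 9.993 × 10^4 μM = 0.0999 M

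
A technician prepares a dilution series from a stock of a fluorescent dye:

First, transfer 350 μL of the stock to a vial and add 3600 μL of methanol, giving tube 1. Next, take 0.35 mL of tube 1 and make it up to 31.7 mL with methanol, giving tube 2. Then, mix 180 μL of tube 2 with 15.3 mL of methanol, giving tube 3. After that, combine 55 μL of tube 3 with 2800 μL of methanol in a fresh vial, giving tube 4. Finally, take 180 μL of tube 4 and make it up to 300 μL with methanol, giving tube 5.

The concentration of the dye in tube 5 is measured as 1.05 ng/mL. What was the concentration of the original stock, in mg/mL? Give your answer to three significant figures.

7.99 mg/mL

Step 1: 350 μL + 3600 μL = 3950 μL total → factor 3950/350 = 11.286
Step 2: 0.35 mL brought to 31.7 mL → factor 31.7/0.35 = 90.571
Step 3: 180 μL + 15.3 mL = 15480 μL total → factor 15480/180 = 86
Step 4: 55 μL + 2800 μL = 2855 μL total → factor 2855/55 = 51.909
Step 5: 180 μL brought to 300 μL → factor 300/180 = 1.6667
Overall dilution factor = 11.286 × 90.571 × 86 × 51.909 × 1.6667 = 7.6052 × 10^6
Stock = 1.05 ng/mL × 7.6052 × 10^6 = 7.985 × 10^6 ng/mL = 7.99 mg/mL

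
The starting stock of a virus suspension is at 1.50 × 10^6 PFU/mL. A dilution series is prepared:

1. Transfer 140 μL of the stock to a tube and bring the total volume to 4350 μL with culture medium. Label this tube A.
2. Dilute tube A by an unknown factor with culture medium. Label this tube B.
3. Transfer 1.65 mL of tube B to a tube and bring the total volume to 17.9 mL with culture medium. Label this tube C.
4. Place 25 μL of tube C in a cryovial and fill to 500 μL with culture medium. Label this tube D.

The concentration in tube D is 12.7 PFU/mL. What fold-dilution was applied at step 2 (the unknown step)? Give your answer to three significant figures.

17.5-fold

Step 1: 140 μL brought to 4350 μL → factor 4350/140 = 31.071
Step 2: unknown factor x
Step 3: 1.65 mL brought to 17.9 mL → factor 17.9/1.65 = 10.848
Step 4: 25 μL brought to 500 μL → factor 500/25 = 20
Product of known-step factors = 6741.6
Overall factor = 1.50 × 10^6 PFU/mL / (12.7 PFU/mL) = 1.1811 × 10^5
x = 1.1811 × 10^5 / 6741.6 = 17.5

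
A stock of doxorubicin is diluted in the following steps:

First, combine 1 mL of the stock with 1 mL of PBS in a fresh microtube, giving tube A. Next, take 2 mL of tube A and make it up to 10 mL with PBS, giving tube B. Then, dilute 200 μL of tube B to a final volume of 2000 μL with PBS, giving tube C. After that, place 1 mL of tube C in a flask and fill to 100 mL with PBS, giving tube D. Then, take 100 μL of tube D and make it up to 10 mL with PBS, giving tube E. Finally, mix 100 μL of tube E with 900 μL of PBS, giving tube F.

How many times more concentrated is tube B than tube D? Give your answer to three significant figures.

Step 1: 1 mL + 1 mL = 2 mL total → factor 2/1 = 2
Step 2: 2 mL brought to 10 mL → factor 10/2 = 5
Step 3: 200 μL brought to 2000 μL → factor 2000/200 = 10
Step 4: 1 mL brought to 100 mL → factor 100/1 = 100
Dilution factor to tube B = 10; to tube D = 10000
[tube B]/[tube D] = (factor to tube D)/(factor to tube B) = 10000/10 = 1.00 × 10^3

1.00 × 10^3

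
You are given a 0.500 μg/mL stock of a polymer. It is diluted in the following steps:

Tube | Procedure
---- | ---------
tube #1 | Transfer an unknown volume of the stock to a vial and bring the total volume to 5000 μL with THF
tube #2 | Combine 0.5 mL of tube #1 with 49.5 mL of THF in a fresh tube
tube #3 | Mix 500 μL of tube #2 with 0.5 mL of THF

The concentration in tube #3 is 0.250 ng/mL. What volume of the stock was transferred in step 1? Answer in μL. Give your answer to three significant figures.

500 μL

Step 1: v brought to 5000 μL → factor = 5000 μL/v
Step 2: 0.5 mL + 49.5 mL = 50 mL total → factor 50/0.5 = 100
Step 3: 500 μL + 0.5 mL = 1000 μL total → factor 1000/500 = 2
Product of known-step factors = 200
Overall factor = 0.500 μg/mL / (0.250 ng/mL) = 2000
Step-1 factor = 2000 / 200 = 10
v = 5000 μL / 10 = 500 μL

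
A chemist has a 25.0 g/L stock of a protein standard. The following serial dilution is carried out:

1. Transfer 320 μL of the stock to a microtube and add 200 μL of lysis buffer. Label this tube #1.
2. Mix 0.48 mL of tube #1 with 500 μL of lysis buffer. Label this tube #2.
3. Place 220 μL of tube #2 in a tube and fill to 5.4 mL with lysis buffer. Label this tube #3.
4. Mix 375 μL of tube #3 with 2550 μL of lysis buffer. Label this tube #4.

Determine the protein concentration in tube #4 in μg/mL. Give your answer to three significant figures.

Step 1: 320 μL + 200 μL = 520 μL total → factor 520/320 = 1.625
Step 2: 0.48 mL + 500 μL = 0.98 mL total → factor 0.98/0.48 = 2.0417
Step 3: 220 μL brought to 5.4 mL → factor 5400/220 = 24.545
Step 4: 375 μL + 2550 μL = 2925 μL total → factor 2925/375 = 7.8
Overall dilution factor = 1.625 × 2.0417 × 24.545 × 7.8 = 635.19
Final = 25.0 g/L / 635.19 = 0.03936 g/L = 39.4 μg/mL

39.4 μg/mL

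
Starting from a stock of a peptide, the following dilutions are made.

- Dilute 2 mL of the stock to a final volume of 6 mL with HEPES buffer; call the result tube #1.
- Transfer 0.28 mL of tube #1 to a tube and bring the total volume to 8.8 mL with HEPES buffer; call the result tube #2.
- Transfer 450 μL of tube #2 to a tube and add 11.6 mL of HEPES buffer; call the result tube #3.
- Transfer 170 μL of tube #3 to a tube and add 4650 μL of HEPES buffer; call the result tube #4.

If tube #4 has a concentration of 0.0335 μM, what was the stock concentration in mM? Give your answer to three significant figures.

Step 1: 2 mL brought to 6 mL → factor 6/2 = 3
Step 2: 0.28 mL brought to 8.8 mL → factor 8.8/0.28 = 31.429
Step 3: 450 μL + 11.6 mL = 12050 μL total → factor 12050/450 = 26.778
Step 4: 170 μL + 4650 μL = 4820 μL total → factor 4820/170 = 28.353
Overall dilution factor = 3 × 31.429 × 26.778 × 28.353 = 71584
Stock = 0.0335 μM × 71584 = 2398 μM = 2.40 mM

2.40 mM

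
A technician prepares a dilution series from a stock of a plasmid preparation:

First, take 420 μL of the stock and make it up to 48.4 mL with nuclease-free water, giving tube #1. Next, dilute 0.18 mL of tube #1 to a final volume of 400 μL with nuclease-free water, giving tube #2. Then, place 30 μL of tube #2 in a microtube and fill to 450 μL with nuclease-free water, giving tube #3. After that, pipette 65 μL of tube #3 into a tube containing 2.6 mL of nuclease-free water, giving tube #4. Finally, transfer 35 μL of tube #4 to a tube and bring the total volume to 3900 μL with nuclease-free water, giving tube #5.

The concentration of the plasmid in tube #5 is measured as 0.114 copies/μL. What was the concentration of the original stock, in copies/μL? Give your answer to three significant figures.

Step 1: 420 μL brought to 48.4 mL → factor 48400/420 = 115.24
Step 2: 0.18 mL brought to 400 μL → factor 0.4/0.18 = 2.2222
Step 3: 30 μL brought to 450 μL → factor 450/30 = 15
Step 4: 65 μL + 2.6 mL = 2665 μL total → factor 2665/65 = 41
Step 5: 35 μL brought to 3900 μL → factor 3900/35 = 111.43
Overall dilution factor = 115.24 × 2.2222 × 15 × 41 × 111.43 = 1.7549 × 10^7
Stock = 0.114 copies/μL × 1.7549 × 10^7 = 2.00 × 10^6 copies/μL

2.00 × 10^6 copies/μL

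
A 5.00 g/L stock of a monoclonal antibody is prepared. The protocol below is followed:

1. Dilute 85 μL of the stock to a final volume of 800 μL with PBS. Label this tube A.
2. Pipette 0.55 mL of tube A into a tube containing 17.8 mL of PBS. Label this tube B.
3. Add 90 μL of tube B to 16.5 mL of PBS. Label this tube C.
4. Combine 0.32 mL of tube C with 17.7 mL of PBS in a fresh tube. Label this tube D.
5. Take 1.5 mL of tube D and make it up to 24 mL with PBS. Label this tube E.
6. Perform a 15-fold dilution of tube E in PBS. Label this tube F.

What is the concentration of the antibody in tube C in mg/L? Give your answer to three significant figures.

0.0864 mg/L

Step 1: 85 μL brought to 800 μL → factor 800/85 = 9.4118
Step 2: 0.55 mL + 17.8 mL = 18.35 mL total → factor 18.35/0.55 = 33.364
Step 3: 90 μL + 16.5 mL = 16590 μL total → factor 16590/90 = 184.33
Dilution factor through tube C = 9.4118 × 33.364 × 184.33 = 57883
[tube C] = 5.00 g/L / 57883 = 8.638 × 10^-5 g/L = 0.0864 mg/L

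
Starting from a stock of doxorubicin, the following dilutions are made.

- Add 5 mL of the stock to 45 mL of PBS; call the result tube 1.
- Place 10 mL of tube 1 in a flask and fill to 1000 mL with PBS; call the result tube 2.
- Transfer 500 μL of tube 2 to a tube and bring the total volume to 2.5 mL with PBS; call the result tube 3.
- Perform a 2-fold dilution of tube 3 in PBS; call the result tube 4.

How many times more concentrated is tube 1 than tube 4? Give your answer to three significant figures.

1.00 × 10^3

Step 1: 5 mL + 45 mL = 50 mL total → factor 50/5 = 10
Step 2: 10 mL brought to 1000 mL → factor 1000/10 = 100
Step 3: 500 μL brought to 2.5 mL → factor 2500/500 = 5
Step 4: 2-fold → factor 2
Dilution factor to tube 1 = 10; to tube 4 = 10000
[tube 1]/[tube 4] = (factor to tube 4)/(factor to tube 1) = 10000/10 = 1.00 × 10^3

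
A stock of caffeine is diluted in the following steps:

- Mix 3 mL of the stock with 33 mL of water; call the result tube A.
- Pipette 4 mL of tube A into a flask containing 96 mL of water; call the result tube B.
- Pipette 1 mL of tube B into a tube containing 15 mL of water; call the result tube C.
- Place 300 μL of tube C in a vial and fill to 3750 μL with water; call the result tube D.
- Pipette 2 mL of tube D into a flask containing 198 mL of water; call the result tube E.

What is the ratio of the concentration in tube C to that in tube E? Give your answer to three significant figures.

Step 1: 3 mL + 33 mL = 36 mL total → factor 36/3 = 12
Step 2: 4 mL + 96 mL = 100 mL total → factor 100/4 = 25
Step 3: 1 mL + 15 mL = 16 mL total → factor 16/1 = 16
Step 4: 300 μL brought to 3750 μL → factor 3750/300 = 12.5
Step 5: 2 mL + 198 mL = 200 mL total → factor 200/2 = 100
Dilution factor to tube C = 4800; to tube E = 6 × 10^6
[tube C]/[tube E] = (factor to tube E)/(factor to tube C) = 6 × 10^6/4800 = 1.25 × 10^3

1.25 × 10^3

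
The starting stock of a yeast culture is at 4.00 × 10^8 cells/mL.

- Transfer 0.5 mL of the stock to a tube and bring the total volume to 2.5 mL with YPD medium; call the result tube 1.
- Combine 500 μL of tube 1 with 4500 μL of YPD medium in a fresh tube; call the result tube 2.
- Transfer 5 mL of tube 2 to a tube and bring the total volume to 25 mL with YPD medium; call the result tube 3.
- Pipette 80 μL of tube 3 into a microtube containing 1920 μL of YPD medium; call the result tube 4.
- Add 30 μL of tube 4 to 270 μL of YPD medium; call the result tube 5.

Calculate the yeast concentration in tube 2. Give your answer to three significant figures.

Step 1: 0.5 mL brought to 2.5 mL → factor 2.5/0.5 = 5
Step 2: 500 μL + 4500 μL = 5000 μL total → factor 5000/500 = 10
Dilution factor through tube 2 = 5 × 10 = 50
[tube 2] = 4.00 × 10^8 cells/mL / 50 = 8.00 × 10^6 cells/mL

8.00 × 10^6 cells/mL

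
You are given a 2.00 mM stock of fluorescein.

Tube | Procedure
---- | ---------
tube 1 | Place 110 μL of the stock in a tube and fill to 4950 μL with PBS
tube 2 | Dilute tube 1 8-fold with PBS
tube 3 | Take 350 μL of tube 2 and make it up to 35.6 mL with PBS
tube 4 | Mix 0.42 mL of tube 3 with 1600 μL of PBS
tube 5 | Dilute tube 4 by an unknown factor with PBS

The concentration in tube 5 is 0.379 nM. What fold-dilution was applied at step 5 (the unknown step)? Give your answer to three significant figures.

30.0-fold

Step 1: 110 μL brought to 4950 μL → factor 4950/110 = 45
Step 2: 8-fold → factor 8
Step 3: 350 μL brought to 35.6 mL → factor 35600/350 = 101.71
Step 4: 0.42 mL + 1600 μL = 2.02 mL total → factor 2.02/0.42 = 4.8095
Step 5: unknown factor x
Product of known-step factors = 1.7611 × 10^5
Overall factor = 2.00 mM / (0.379 nM) = 5.277 × 10^6
x = 5.277 × 10^6 / 1.7611 × 10^5 = 30.0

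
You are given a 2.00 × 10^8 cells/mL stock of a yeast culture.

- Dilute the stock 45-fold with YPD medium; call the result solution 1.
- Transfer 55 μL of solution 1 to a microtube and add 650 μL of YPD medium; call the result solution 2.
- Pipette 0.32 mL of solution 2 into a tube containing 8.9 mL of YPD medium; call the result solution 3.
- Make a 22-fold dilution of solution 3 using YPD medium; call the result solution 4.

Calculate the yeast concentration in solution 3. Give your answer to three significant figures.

Step 1: 45-fold → factor 45
Step 2: 55 μL + 650 μL = 705 μL total → factor 705/55 = 12.818
Step 3: 0.32 mL + 8.9 mL = 9.22 mL total → factor 9.22/0.32 = 28.812
Dilution factor through solution 3 = 45 × 12.818 × 28.812 = 16620
[solution 3] = 2.00 × 10^8 cells/mL / 16620 = 1.20 × 10^4 cells/mL

1.20 × 10^4 cells/mL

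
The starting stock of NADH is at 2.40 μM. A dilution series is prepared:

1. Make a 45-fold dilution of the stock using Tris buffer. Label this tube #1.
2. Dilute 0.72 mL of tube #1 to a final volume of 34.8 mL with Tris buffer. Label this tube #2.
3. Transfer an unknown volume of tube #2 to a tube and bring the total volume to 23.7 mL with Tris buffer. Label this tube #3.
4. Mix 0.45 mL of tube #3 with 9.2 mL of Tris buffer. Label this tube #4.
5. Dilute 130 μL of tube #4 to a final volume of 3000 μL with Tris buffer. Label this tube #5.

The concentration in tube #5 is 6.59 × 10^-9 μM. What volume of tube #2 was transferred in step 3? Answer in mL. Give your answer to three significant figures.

Step 1: 45-fold → factor 45
Step 2: 0.72 mL brought to 34.8 mL → factor 34.8/0.72 = 48.333
Step 3: v brought to 23.7 mL → factor = 23.7 mL/v
Step 4: 0.45 mL + 9.2 mL = 9.65 mL total → factor 9.65/0.45 = 21.444
Step 5: 130 μL brought to 3000 μL → factor 3000/130 = 23.077
Product of known-step factors = 1.0763 × 10^6
Overall factor = 2.40 μM / (6.59 × 10^-9 μM) = 3.6419 × 10^8
Step-3 factor = 3.6419 × 10^8 / 1.0763 × 10^6 = 338.36
v = 23.7 mL / 338.36 = 0.0700 mL

0.0700 mL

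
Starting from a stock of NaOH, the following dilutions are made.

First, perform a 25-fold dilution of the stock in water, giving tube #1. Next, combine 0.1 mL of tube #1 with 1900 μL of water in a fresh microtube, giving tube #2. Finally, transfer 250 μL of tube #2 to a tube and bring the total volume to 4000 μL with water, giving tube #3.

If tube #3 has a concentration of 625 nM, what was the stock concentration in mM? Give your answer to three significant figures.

Step 1: 25-fold → factor 25
Step 2: 0.1 mL + 1900 μL = 2 mL total → factor 2/0.1 = 20
Step 3: 250 μL brought to 4000 μL → factor 4000/250 = 16
Overall dilution factor = 25 × 20 × 16 = 8000
Stock = 625 nM × 8000 = 5.000 × 10^6 nM = 5.00 mM

5.00 mM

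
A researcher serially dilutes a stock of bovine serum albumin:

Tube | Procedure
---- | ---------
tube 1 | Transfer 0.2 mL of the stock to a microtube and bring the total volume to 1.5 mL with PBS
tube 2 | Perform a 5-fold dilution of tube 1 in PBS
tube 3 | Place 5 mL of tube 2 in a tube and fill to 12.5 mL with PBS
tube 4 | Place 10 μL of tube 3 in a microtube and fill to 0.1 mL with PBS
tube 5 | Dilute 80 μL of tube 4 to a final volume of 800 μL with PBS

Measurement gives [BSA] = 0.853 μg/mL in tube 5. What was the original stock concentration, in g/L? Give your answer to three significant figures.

8.00 g/L

Step 1: 0.2 mL brought to 1.5 mL → factor 1.5/0.2 = 7.5
Step 2: 5-fold → factor 5
Step 3: 5 mL brought to 12.5 mL → factor 12.5/5 = 2.5
Step 4: 10 μL brought to 0.1 mL → factor 100/10 = 10
Step 5: 80 μL brought to 800 μL → factor 800/80 = 10
Overall dilution factor = 7.5 × 5 × 2.5 × 10 × 10 = 9375
Stock = 0.853 μg/mL × 9375 = 7997 μg/mL = 8.00 g/L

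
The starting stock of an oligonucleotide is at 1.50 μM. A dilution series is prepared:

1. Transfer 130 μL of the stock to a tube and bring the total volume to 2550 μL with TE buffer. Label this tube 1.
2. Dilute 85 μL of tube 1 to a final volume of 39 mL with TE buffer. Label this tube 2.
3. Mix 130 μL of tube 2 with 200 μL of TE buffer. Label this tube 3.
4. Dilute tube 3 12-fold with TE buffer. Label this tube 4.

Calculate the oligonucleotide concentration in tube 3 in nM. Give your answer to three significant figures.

0.0657 nM

Step 1: 130 μL brought to 2550 μL → factor 2550/130 = 19.615
Step 2: 85 μL brought to 39 mL → factor 39000/85 = 458.82
Step 3: 130 μL + 200 μL = 330 μL total → factor 330/130 = 2.5385
Dilution factor through tube 3 = 19.615 × 458.82 × 2.5385 = 22846
[tube 3] = 1.50 μM / 22846 = 6.566 × 10^-5 μM = 0.0657 nM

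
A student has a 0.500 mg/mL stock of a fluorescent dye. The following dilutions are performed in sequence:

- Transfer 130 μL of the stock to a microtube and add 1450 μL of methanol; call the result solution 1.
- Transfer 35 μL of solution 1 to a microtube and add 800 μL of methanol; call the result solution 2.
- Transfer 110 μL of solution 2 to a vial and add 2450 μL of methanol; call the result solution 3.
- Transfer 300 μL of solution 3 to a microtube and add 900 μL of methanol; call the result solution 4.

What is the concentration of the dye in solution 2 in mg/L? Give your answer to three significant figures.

1.72 mg/L

Step 1: 130 μL + 1450 μL = 1580 μL total → factor 1580/130 = 12.154
Step 2: 35 μL + 800 μL = 835 μL total → factor 835/35 = 23.857
Dilution factor through solution 2 = 12.154 × 23.857 = 289.96
[solution 2] = 0.500 mg/mL / 289.96 = 0.001724 mg/mL = 1.72 mg/L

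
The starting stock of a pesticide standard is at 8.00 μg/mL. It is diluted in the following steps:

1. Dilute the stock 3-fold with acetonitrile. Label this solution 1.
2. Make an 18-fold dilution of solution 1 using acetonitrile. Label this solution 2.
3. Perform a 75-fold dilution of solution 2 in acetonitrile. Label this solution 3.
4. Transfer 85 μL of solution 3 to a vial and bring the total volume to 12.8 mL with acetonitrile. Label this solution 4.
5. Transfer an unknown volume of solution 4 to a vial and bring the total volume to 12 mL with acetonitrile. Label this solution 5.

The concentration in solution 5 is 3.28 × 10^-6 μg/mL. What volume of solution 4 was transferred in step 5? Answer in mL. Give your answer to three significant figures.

3.00 mL

Step 1: 3-fold → factor 3
Step 2: 18-fold → factor 18
Step 3: 75-fold → factor 75
Step 4: 85 μL brought to 12.8 mL → factor 12800/85 = 150.59
Step 5: v brought to 12 mL → factor = 12 mL/v
Product of known-step factors = 6.0988 × 10^5
Overall factor = 8.00 μg/mL / (3.28 × 10^-6 μg/mL) = 2.439 × 10^6
Step-5 factor = 2.439 × 10^6 / 6.0988 × 10^5 = 3.9992
v = 12 mL / 3.9992 = 3.00 mL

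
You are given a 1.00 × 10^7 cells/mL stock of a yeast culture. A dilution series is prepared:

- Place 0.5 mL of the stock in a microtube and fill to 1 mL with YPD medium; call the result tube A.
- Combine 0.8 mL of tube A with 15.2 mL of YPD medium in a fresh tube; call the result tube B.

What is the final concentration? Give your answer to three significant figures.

Step 1: 0.5 mL brought to 1 mL → factor 1/0.5 = 2
Step 2: 0.8 mL + 15.2 mL = 16 mL total → factor 16/0.8 = 20
Overall dilution factor = 2 × 20 = 40
Final = 1.00 × 10^7 cells/mL / 40 = 2.50 × 10^5 cells/mL

2.50 × 10^5 cells/mL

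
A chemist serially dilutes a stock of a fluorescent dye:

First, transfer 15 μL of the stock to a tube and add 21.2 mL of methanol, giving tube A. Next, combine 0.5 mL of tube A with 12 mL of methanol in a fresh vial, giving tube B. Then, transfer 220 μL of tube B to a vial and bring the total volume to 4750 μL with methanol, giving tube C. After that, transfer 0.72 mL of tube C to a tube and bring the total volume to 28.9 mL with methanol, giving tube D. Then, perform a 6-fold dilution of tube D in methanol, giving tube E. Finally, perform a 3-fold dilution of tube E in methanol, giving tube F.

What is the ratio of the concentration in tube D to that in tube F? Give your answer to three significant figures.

Step 1: 15 μL + 21.2 mL = 21215 μL total → factor 21215/15 = 1414.3
Step 2: 0.5 mL + 12 mL = 12.5 mL total → factor 12.5/0.5 = 25
Step 3: 220 μL brought to 4750 μL → factor 4750/220 = 21.591
Step 4: 0.72 mL brought to 28.9 mL → factor 28.9/0.72 = 40.139
Step 5: 6-fold → factor 6
Step 6: 3-fold → factor 3
Dilution factor to tube D = 3.0643 × 10^7; to tube F = 5.5157 × 10^8
[tube D]/[tube F] = (factor to tube F)/(factor to tube D) = 5.5157 × 10^8/3.0643 × 10^7 = 18.0

18.0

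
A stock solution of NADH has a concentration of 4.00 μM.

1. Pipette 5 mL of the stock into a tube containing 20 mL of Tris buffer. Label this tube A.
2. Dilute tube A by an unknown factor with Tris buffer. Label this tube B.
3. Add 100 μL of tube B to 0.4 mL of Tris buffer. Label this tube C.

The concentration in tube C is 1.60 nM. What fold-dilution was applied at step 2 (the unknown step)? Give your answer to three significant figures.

Step 1: 5 mL + 20 mL = 25 mL total → factor 25/5 = 5
Step 2: unknown factor x
Step 3: 100 μL + 0.4 mL = 500 μL total → factor 500/100 = 5
Product of known-step factors = 25
Overall factor = 4.00 μM / (1.60 nM) = 2500
x = 2500 / 25 = 100

100-fold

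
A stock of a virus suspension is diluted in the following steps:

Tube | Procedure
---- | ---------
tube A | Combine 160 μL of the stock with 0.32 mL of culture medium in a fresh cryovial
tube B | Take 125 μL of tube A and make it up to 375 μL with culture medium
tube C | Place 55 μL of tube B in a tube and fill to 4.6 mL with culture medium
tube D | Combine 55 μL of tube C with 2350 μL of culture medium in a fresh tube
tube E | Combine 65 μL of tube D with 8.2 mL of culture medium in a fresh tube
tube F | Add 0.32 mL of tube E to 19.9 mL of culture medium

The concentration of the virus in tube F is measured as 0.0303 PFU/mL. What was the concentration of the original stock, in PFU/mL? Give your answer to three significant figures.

Step 1: 160 μL + 0.32 mL = 480 μL total → factor 480/160 = 3
Step 2: 125 μL brought to 375 μL → factor 375/125 = 3
Step 3: 55 μL brought to 4.6 mL → factor 4600/55 = 83.636
Step 4: 55 μL + 2350 μL = 2405 μL total → factor 2405/55 = 43.727
Step 5: 65 μL + 8.2 mL = 8265 μL total → factor 8265/65 = 127.15
Step 6: 0.32 mL + 19.9 mL = 20.22 mL total → factor 20.22/0.32 = 63.188
Overall dilution factor = 3 × 3 × 83.636 × 43.727 × 127.15 × 63.188 = 2.6445 × 10^8
Stock = 0.0303 PFU/mL × 2.6445 × 10^8 = 8.01 × 10^6 PFU/mL

8.01 × 10^6 PFU/mL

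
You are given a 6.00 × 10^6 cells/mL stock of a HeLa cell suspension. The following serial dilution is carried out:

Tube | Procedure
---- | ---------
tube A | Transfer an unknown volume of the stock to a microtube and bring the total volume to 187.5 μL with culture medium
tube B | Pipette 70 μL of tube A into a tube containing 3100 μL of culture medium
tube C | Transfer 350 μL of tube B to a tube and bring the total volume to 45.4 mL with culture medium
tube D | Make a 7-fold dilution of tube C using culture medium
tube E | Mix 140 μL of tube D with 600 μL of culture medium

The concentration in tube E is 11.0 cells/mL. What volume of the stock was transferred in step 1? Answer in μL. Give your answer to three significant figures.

74.7 μL

Step 1: v brought to 187.5 μL → factor = 187.5 μL/v
Step 2: 70 μL + 3100 μL = 3170 μL total → factor 3170/70 = 45.286
Step 3: 350 μL brought to 45.4 mL → factor 45400/350 = 129.71
Step 4: 7-fold → factor 7
Step 5: 140 μL + 600 μL = 740 μL total → factor 740/140 = 5.2857
Product of known-step factors = 2.1735 × 10^5
Overall factor = 6.00 × 10^6 cells/mL / (11.0 cells/mL) = 5.4545 × 10^5
Step-1 factor = 5.4545 × 10^5 / 2.1735 × 10^5 = 2.5096
v = 187.5 μL / 2.5096 = 74.7 μL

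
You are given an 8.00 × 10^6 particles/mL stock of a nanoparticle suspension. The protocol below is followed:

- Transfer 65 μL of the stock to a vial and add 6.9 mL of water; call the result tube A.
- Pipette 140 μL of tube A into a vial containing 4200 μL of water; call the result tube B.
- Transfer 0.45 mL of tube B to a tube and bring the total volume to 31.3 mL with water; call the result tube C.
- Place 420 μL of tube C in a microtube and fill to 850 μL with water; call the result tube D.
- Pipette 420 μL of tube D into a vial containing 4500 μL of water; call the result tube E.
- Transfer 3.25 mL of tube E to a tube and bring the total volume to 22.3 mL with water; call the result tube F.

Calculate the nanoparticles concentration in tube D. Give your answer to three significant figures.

Step 1: 65 μL + 6.9 mL = 6965 μL total → factor 6965/65 = 107.15
Step 2: 140 μL + 4200 μL = 4340 μL total → factor 4340/140 = 31
Step 3: 0.45 mL brought to 31.3 mL → factor 31.3/0.45 = 69.556
Step 4: 420 μL brought to 850 μL → factor 850/420 = 2.0238
Dilution factor through tube D = 107.15 × 31 × 69.556 × 2.0238 = 4.676 × 10^5
[tube D] = 8.00 × 10^6 particles/mL / 4.676 × 10^5 = 17.1 particles/mL

17.1 particles/mL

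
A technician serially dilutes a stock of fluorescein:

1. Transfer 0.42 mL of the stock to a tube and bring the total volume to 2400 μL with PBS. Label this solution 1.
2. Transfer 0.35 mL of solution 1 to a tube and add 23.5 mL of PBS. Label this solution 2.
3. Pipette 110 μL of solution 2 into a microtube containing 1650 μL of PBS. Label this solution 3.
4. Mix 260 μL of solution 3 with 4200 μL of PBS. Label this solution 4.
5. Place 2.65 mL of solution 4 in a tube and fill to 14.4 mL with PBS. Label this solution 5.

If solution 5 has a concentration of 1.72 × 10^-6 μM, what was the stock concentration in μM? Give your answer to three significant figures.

0.999 μM

Step 1: 0.42 mL brought to 2400 μL → factor 2.4/0.42 = 5.7143
Step 2: 0.35 mL + 23.5 mL = 23.85 mL total → factor 23.85/0.35 = 68.143
Step 3: 110 μL + 1650 μL = 1760 μL total → factor 1760/110 = 16
Step 4: 260 μL + 4200 μL = 4460 μL total → factor 4460/260 = 17.154
Step 5: 2.65 mL brought to 14.4 mL → factor 14.4/2.65 = 5.434
Overall dilution factor = 5.7143 × 68.143 × 16 × 17.154 × 5.434 = 5.8074 × 10^5
Stock = 1.72 × 10^-6 μM × 5.8074 × 10^5 = 0.999 μM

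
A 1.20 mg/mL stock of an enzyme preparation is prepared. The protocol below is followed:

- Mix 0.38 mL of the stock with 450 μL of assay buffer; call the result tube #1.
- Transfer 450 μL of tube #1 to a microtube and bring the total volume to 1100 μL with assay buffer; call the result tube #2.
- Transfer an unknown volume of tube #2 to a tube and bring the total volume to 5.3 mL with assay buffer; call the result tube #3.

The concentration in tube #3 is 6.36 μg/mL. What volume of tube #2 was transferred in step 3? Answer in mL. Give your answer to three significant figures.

0.150 mL

Step 1: 0.38 mL + 450 μL = 0.83 mL total → factor 0.83/0.38 = 2.1842
Step 2: 450 μL brought to 1100 μL → factor 1100/450 = 2.4444
Step 3: v brought to 5.3 mL → factor = 5.3 mL/v
Product of known-step factors = 5.3392
Overall factor = 1.20 mg/mL / (6.36 μg/mL) = 188.68
Step-3 factor = 188.68 / 5.3392 = 35.339
v = 5.3 mL / 35.339 = 0.150 mL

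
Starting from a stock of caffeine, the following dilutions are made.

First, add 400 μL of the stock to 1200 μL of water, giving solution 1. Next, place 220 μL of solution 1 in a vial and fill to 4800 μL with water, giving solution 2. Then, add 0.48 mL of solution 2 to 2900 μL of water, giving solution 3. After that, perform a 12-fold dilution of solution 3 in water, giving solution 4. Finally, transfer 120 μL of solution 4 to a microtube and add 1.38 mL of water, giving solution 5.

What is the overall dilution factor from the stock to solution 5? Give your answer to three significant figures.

Step 1: 400 μL + 1200 μL = 1600 μL total → factor 1600/400 = 4
Step 2: 220 μL brought to 4800 μL → factor 4800/220 = 21.818
Step 3: 0.48 mL + 2900 μL = 3.38 mL total → factor 3.38/0.48 = 7.0417
Step 4: 12-fold → factor 12
Step 5: 120 μL + 1.38 mL = 1500 μL total → factor 1500/120 = 12.5
Overall dilution factor = 4 × 21.818 × 7.0417 × 12 × 12.5 = 92182

9.22 × 10^4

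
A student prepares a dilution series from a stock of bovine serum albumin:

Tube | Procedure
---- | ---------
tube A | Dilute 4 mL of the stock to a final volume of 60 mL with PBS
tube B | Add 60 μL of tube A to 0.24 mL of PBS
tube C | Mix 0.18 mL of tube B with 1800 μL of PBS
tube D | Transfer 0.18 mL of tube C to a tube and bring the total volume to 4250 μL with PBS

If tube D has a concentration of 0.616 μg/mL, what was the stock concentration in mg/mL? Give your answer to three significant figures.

Step 1: 4 mL brought to 60 mL → factor 60/4 = 15
Step 2: 60 μL + 0.24 mL = 300 μL total → factor 300/60 = 5
Step 3: 0.18 mL + 1800 μL = 1.98 mL total → factor 1.98/0.18 = 11
Step 4: 0.18 mL brought to 4250 μL → factor 4.25/0.18 = 23.611
Overall dilution factor = 15 × 5 × 11 × 23.611 = 19479
Stock = 0.616 μg/mL × 19479 = 1.200 × 10^4 μg/mL = 12.0 mg/mL

12.0 mg/mL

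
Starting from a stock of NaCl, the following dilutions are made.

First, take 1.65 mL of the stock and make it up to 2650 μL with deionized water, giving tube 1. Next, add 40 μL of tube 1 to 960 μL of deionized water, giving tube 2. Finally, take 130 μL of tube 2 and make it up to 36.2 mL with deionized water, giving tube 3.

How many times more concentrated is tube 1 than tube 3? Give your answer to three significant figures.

Step 1: 1.65 mL brought to 2650 μL → factor 2.65/1.65 = 1.6061
Step 2: 40 μL + 960 μL = 1000 μL total → factor 1000/40 = 25
Step 3: 130 μL brought to 36.2 mL → factor 36200/130 = 278.46
Dilution factor to tube 1 = 1.6061; to tube 3 = 11181
[tube 1]/[tube 3] = (factor to tube 3)/(factor to tube 1) = 11181/1.6061 = 6.96 × 10^3

6.96 × 10^3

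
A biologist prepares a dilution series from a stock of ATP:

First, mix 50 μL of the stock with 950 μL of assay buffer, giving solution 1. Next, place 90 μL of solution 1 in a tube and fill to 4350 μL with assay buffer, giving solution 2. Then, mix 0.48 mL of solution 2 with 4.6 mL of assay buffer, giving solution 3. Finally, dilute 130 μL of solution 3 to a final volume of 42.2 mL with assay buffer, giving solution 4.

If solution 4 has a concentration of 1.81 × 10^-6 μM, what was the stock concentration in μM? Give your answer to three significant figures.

6.01 μM

Step 1: 50 μL + 950 μL = 1000 μL total → factor 1000/50 = 20
Step 2: 90 μL brought to 4350 μL → factor 4350/90 = 48.333
Step 3: 0.48 mL + 4.6 mL = 5.08 mL total → factor 5.08/0.48 = 10.583
Step 4: 130 μL brought to 42.2 mL → factor 42200/130 = 324.62
Overall dilution factor = 20 × 48.333 × 10.583 × 324.62 = 3.321 × 10^6
Stock = 1.81 × 10^-6 μM × 3.321 × 10^6 = 6.01 μM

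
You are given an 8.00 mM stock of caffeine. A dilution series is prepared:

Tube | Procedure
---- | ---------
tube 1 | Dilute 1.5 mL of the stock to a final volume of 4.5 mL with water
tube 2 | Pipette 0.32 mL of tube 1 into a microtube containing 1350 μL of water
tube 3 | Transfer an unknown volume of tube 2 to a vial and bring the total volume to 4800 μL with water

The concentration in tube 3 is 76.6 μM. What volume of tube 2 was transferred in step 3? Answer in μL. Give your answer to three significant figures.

720 μL

Step 1: 1.5 mL brought to 4.5 mL → factor 4.5/1.5 = 3
Step 2: 0.32 mL + 1350 μL = 1.67 mL total → factor 1.67/0.32 = 5.2188
Step 3: v brought to 4800 μL → factor = 4800 μL/v
Product of known-step factors = 15.656
Overall factor = 8.00 mM / (76.6 μM) = 104.44
Step-3 factor = 104.44 / 15.656 = 6.6707
v = 4800 μL / 6.6707 = 720 μL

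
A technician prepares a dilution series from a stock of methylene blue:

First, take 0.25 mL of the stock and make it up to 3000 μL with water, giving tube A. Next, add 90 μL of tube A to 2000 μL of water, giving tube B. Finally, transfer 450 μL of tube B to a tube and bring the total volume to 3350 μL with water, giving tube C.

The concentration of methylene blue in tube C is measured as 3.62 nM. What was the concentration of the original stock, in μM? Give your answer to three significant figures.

Step 1: 0.25 mL brought to 3000 μL → factor 3/0.25 = 12
Step 2: 90 μL + 2000 μL = 2090 μL total → factor 2090/90 = 23.222
Step 3: 450 μL brought to 3350 μL → factor 3350/450 = 7.4444
Overall dilution factor = 12 × 23.222 × 7.4444 = 2074.5
Stock = 3.62 nM × 2074.5 = 7510 nM = 7.51 μM

7.51 μM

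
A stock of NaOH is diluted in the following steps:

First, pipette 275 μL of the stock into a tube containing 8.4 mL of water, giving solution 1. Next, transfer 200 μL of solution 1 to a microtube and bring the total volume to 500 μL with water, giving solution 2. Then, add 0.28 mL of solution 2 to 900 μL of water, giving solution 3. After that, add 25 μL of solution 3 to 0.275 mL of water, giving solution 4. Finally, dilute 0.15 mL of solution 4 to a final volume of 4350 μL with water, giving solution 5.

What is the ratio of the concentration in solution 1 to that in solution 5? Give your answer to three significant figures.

Step 1: 275 μL + 8.4 mL = 8675 μL total → factor 8675/275 = 31.545
Step 2: 200 μL brought to 500 μL → factor 500/200 = 2.5
Step 3: 0.28 mL + 900 μL = 1.18 mL total → factor 1.18/0.28 = 4.2143
Step 4: 25 μL + 0.275 mL = 300 μL total → factor 300/25 = 12
Step 5: 0.15 mL brought to 4350 μL → factor 4.35/0.15 = 29
Dilution factor to solution 1 = 31.545; to solution 5 = 1.1566 × 10^5
[solution 1]/[solution 5] = (factor to solution 5)/(factor to solution 1) = 1.1566 × 10^5/31.545 = 3.67 × 10^3

3.67 × 10^3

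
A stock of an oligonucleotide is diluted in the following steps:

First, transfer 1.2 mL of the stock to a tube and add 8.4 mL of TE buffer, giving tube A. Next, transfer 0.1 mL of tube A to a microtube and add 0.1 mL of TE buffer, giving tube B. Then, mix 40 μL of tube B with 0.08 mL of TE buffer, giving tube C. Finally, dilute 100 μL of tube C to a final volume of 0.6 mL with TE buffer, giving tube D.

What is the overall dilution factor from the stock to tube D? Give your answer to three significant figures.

288

Step 1: 1.2 mL + 8.4 mL = 9.6 mL total → factor 9.6/1.2 = 8
Step 2: 0.1 mL + 0.1 mL = 0.2 mL total → factor 0.2/0.1 = 2
Step 3: 40 μL + 0.08 mL = 120 μL total → factor 120/40 = 3
Step 4: 100 μL brought to 0.6 mL → factor 600/100 = 6
Overall dilution factor = 8 × 2 × 3 × 6 = 288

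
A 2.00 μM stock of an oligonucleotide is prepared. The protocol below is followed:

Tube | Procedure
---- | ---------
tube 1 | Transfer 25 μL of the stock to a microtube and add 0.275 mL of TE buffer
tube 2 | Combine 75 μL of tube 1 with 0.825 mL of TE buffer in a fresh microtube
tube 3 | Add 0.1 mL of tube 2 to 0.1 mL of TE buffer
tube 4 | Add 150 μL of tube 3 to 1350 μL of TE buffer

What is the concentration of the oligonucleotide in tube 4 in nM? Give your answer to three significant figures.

0.694 nM

Step 1: 25 μL + 0.275 mL = 300 μL total → factor 300/25 = 12
Step 2: 75 μL + 0.825 mL = 900 μL total → factor 900/75 = 12
Step 3: 0.1 mL + 0.1 mL = 0.2 mL total → factor 0.2/0.1 = 2
Step 4: 150 μL + 1350 μL = 1500 μL total → factor 1500/150 = 10
Overall dilution factor = 12 × 12 × 2 × 10 = 2880
Final = 2.00 μM / 2880 = 0.0006944 μM = 0.694 nM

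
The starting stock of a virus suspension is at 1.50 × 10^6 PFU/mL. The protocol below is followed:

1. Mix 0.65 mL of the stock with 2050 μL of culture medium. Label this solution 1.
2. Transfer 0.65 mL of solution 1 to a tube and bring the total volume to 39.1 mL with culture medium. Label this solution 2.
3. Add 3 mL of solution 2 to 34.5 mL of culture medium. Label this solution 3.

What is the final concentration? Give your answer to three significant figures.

480 PFU/mL

Step 1: 0.65 mL + 2050 μL = 2.7 mL total → factor 2.7/0.65 = 4.1538
Step 2: 0.65 mL brought to 39.1 mL → factor 39.1/0.65 = 60.154
Step 3: 3 mL + 34.5 mL = 37.5 mL total → factor 37.5/3 = 12.5
Overall dilution factor = 4.1538 × 60.154 × 12.5 = 3123.4
Final = 1.50 × 10^6 PFU/mL / 3123.4 = 480 PFU/mL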